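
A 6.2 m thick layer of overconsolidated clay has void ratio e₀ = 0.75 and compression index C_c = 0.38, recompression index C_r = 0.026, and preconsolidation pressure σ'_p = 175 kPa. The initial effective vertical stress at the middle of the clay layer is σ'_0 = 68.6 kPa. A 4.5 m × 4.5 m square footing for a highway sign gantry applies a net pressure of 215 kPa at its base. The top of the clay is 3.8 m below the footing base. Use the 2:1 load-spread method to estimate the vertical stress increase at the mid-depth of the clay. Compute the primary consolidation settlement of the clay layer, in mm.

Mid-depth of clay below the footing base: z = 3.8 + 6.2/2 = 6.9 m.
Stress increase at mid-clay by the 2:1 spreading method:
Δσ = qBL/((B+z)(L+z)) = 215×4.5×4.5/((4.5+6.9)(4.5+6.9)) = 33.501 kPa
Final effective stress: σ'_f = 68.6 + 33.501 = 102.1 kPa.
σ'_f = 102.1 ≤ σ'_p = 175 kPa, so the clay remains overconsolidated and only the recompression index applies:
S_c = C_r·H/(1+e₀)·log₁₀(σ'_f/σ'_0) = 0.026×6.2/1.75×log₁₀(102.1/68.6)
    = 0.092115 × 0.1727 = 0.01591 m

S_c ≈ 15.9 mm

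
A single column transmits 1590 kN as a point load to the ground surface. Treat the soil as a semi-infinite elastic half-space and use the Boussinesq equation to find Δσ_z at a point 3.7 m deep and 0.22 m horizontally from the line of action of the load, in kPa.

Δσ_z ≈ 55 kPa

Boussinesq vertical stress below a point load on an elastic half-space:
Δσ_z = 3P/(2πz²) · [1 + (r/z)²]^(−5/2)
r/z = 0.22/3.7 = 0.059459; [1+(r/z)²]^(−5/2) = 0.99122.
Δσ_z = 3×1590/(2π×3.7²) × 0.99122 = 55.454 × 0.99122 = 54.97 kPa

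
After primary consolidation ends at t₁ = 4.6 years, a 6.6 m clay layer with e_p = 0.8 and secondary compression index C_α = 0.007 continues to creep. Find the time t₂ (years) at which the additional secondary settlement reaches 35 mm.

S_s = C_α·H/(1+e_p)·log₁₀(t₂/t₁) ⇒ log₁₀(t₂/t₁) = S_s·(1+e_p)/(C_α·H).
log₁₀(t₂/t₁) = 0.035 × (1+0.8) / (0.007×6.6) = 1.364
t₂ = t₁ × 10^1.364 = 4.6 × 23.1 = 106.3 years

t₂ ≈ 106 years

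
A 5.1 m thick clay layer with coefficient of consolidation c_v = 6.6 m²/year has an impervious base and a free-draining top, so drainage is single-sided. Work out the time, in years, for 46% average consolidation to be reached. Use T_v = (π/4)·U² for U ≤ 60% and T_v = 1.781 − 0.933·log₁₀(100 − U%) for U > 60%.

Drainage path length: H_d = H = 5.1 m (single drainage).
U ≤ 60%: T_v = (π/4)·U² = (π/4)×0.46² = 0.16619.
t = T_v·H_d²/c_v = 0.16619×5.1²/6.6 = 0.6549 years.

t ≈ 0.655 years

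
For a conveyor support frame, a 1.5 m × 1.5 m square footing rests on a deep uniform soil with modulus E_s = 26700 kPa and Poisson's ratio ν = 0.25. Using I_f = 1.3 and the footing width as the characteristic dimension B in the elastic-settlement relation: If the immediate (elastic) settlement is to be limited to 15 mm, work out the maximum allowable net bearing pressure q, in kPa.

q ≈ 219 kPa

S_e = q·B·(1−ν²)/E_s · I_f  ⇒  q = S_e·E_s / (B·(1−ν²)·I_f).
q = 0.015 × 26700 / (1.5 × 0.9375 × 1.3) = 219.1 kPa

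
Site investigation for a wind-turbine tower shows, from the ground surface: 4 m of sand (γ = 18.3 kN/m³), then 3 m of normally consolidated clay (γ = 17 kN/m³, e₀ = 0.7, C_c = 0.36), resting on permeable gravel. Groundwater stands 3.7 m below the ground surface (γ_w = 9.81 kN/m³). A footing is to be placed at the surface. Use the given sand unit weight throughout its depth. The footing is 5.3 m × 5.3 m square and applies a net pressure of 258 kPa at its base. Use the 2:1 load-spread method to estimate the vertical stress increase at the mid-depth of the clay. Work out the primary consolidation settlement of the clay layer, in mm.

S_c ≈ 157 mm

Mid-depth of clay below the ground surface: z = 4 + 3/2 = 5.5 m.
Total vertical stress at mid-clay: σ_v = 18.3×4 + 17×1.5 = 98.7 kPa.
Pore pressure: u = 9.81×(5.5 − 3.7) = 17.658 kPa.
Initial effective stress: σ'_0 = σ_v − u = 98.7 − 17.658 = 81.042 kPa.
Stress increase at mid-clay by the 2:1 spreading method:
Δσ = qBL/((B+z)(L+z)) = 258×5.3×5.3/((5.3+5.5)(5.3+5.5)) = 62.133 kPa
Final effective stress: σ'_f = σ'_0 + Δσ = 81.042 + 62.133 = 143.18 kPa.
Normally consolidated clay, so the full stress increment lies on the virgin compression line:
S_c = C_c·H/(1+e₀)·log₁₀(σ'_f/σ'_0) = 0.36×3/(1+0.7)×log₁₀(143.18/81.042)
    = 0.63529 × 0.24717 = 0.157 m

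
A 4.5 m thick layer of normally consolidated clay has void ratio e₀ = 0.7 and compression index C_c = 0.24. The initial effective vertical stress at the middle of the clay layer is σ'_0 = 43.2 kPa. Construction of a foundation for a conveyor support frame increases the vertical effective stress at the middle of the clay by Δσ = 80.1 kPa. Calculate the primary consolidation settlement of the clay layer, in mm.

S_c ≈ 289 mm

Final effective stress: σ'_f = σ'_0 + Δσ = 43.2 + 80.1 = 123.3 kPa.
Normally consolidated clay, so the full stress increment lies on the virgin compression line:
S_c = C_c·H/(1+e₀)·log₁₀(σ'_f/σ'_0) = 0.24×4.5/(1+0.7)×log₁₀(123.3/43.2)
    = 0.63529 × 0.45548 = 0.2894 m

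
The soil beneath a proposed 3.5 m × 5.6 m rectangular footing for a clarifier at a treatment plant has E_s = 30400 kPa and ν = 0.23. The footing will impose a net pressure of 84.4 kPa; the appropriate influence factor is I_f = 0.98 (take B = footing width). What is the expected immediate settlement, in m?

Immediate (elastic) settlement: S_e = q·B·(1−ν²)/E_s · I_f.
S_e = 84.4 × 3.5 × (1 − 0.23²) / 30400 × 0.98
    = 84.4 × 3.5 × 0.9471 / 30400 × 0.98
    = 0.009019 m

S_e ≈ 0.00902 m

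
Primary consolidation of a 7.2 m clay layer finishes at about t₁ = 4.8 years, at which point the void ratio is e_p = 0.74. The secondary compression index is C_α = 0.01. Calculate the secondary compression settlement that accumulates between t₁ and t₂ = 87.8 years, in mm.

Secondary compression: S_s = C_α·H/(1+e_p)·log₁₀(t₂/t₁)
S_s = 0.01×7.2/(1+0.74)×log₁₀(87.8/4.8)
    = 0.04138 × 1.262 = 0.05223 m

S_s ≈ 52.2 mm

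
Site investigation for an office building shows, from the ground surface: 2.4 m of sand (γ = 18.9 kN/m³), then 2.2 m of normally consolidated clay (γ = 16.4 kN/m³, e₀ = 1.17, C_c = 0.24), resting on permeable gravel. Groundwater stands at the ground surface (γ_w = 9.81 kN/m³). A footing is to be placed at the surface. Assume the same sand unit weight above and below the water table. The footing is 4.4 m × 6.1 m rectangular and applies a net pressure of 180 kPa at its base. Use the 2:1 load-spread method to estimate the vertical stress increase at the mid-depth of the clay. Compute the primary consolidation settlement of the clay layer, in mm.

S_c ≈ 123 mm

Mid-depth of clay below the ground surface: z = 2.4 + 2.2/2 = 3.5 m.
Total vertical stress at mid-clay: σ_v = 18.9×2.4 + 16.4×1.1 = 63.4 kPa.
Pore pressure: u = 9.81×(3.5 − 0) = 34.335 kPa.
Initial effective stress: σ'_0 = σ_v − u = 63.4 − 34.335 = 29.065 kPa.
Stress increase at mid-clay by the 2:1 spreading method:
Δσ = qBL/((B+z)(L+z)) = 180×4.4×6.1/((4.4+3.5)(6.1+3.5)) = 63.703 kPa
Final effective stress: σ'_f = σ'_0 + Δσ = 29.065 + 63.703 = 92.768 kPa.
Normally consolidated clay, so the full stress increment lies on the virgin compression line:
S_c = C_c·H/(1+e₀)·log₁₀(σ'_f/σ'_0) = 0.24×2.2/(1+1.17)×log₁₀(92.768/29.065)
    = 0.24332 × 0.50403 = 0.1226 m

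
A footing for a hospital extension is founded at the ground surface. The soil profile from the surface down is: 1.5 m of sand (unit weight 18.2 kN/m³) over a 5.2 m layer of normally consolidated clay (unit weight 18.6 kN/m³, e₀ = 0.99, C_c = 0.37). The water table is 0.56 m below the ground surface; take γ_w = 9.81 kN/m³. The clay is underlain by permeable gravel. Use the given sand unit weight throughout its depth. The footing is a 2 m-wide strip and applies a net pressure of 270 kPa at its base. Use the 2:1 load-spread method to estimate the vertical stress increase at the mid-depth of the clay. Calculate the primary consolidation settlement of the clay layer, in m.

S_c ≈ 0.483 m

Mid-depth of clay below the ground surface: z = 1.5 + 5.2/2 = 4.1 m.
Total vertical stress at mid-clay: σ_v = 18.2×1.5 + 18.6×2.6 = 75.66 kPa.
Pore pressure: u = 9.81×(4.1 − 0.56) = 34.727 kPa.
Initial effective stress: σ'_0 = σ_v − u = 75.66 − 34.727 = 40.933 kPa.
Stress increase at mid-clay by the 2:1 spreading method:
Δσ = qB/(B+z) = 270×2/(2+4.1) = 88.525 kPa
Final effective stress: σ'_f = σ'_0 + Δσ = 40.933 + 88.525 = 129.46 kPa.
Normally consolidated clay, so the full stress increment lies on the virgin compression line:
S_c = C_c·H/(1+e₀)·log₁₀(σ'_f/σ'_0) = 0.37×5.2/(1+0.99)×log₁₀(129.46/40.933)
    = 0.96683 × 0.50006 = 0.4835 m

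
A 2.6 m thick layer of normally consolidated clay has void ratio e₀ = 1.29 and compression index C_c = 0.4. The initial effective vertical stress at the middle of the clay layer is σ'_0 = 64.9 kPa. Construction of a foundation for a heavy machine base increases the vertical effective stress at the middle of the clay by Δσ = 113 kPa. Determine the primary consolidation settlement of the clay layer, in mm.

S_c ≈ 199 mm

Final effective stress: σ'_f = σ'_0 + Δσ = 64.9 + 113 = 177.9 kPa.
Normally consolidated clay, so the full stress increment lies on the virgin compression line:
S_c = C_c·H/(1+e₀)·log₁₀(σ'_f/σ'_0) = 0.4×2.6/(1+1.29)×log₁₀(177.9/64.9)
    = 0.45415 × 0.43793 = 0.1989 m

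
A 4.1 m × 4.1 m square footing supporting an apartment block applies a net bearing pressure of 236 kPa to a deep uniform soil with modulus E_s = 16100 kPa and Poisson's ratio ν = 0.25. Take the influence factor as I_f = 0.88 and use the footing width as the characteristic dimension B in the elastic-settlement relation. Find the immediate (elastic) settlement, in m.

Immediate (elastic) settlement: S_e = q·B·(1−ν²)/E_s · I_f.
S_e = 236 × 4.1 × (1 − 0.25²) / 16100 × 0.88
    = 236 × 4.1 × 0.9375 / 16100 × 0.88
    = 0.04958 m

S_e ≈ 0.0496 m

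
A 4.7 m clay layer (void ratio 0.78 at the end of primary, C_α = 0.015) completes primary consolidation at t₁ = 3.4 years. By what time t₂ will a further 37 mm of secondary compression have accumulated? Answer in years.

t₂ ≈ 29.2 years

S_s = C_α·H/(1+e_p)·log₁₀(t₂/t₁) ⇒ log₁₀(t₂/t₁) = S_s·(1+e_p)/(C_α·H).
log₁₀(t₂/t₁) = 0.037 × (1+0.78) / (0.015×4.7) = 0.9342
t₂ = t₁ × 10^0.9342 = 3.4 × 8.594 = 29.22 years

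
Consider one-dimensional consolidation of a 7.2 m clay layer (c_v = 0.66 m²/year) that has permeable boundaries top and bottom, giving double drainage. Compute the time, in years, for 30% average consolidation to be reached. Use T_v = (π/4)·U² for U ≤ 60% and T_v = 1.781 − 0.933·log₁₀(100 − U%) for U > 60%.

Drainage path length: H_d = H/2 = 3.6 m (double drainage).
U ≤ 60%: T_v = (π/4)·U² = (π/4)×0.3² = 0.070686.
t = T_v·H_d²/c_v = 0.070686×3.6²/0.66 = 1.388 years.

t ≈ 1.39 years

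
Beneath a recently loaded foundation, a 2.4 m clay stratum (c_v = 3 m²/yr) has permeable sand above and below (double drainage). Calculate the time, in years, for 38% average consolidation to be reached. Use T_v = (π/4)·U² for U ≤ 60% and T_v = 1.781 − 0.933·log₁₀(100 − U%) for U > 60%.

t ≈ 0.0544 years

Drainage path length: H_d = H/2 = 1.2 m (double drainage).
U ≤ 60%: T_v = (π/4)·U² = (π/4)×0.38² = 0.11341.
t = T_v·H_d²/c_v = 0.11341×1.2²/3 = 0.05444 years.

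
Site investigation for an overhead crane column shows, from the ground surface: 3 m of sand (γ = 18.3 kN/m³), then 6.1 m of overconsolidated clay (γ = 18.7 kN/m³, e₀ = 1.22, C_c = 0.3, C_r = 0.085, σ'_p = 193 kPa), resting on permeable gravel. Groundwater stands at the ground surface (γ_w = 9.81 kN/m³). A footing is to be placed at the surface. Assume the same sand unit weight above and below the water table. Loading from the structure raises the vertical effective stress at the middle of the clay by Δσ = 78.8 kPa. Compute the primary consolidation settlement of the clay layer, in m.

Mid-depth of clay below the ground surface: z = 3 + 6.1/2 = 6.05 m.
Total vertical stress at mid-clay: σ_v = 18.3×3 + 18.7×3.05 = 111.94 kPa.
Pore pressure: u = 9.81×(6.05 − 0) = 59.351 kPa.
Initial effective stress: σ'_0 = σ_v − u = 111.94 − 59.351 = 52.589 kPa.
Final effective stress: σ'_f = 52.589 + 78.8 = 131.39 kPa.
σ'_f = 131.39 ≤ σ'_p = 193 kPa, so the clay remains overconsolidated and only the recompression index applies:
S_c = C_r·H/(1+e₀)·log₁₀(σ'_f/σ'_0) = 0.085×6.1/2.22×log₁₀(131.39/52.589)
    = 0.23355 × 0.39767 = 0.09288 m

S_c ≈ 0.0929 m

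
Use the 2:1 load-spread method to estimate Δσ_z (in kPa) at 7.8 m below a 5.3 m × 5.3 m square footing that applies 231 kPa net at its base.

Δσ_z ≈ 37.8 kPa

By the 2:1 method the load spreads at 1 horizontal : 2 vertical, so at depth z the loaded area has grown by z in each plan dimension:
Δσ = qBL/((B+z)(L+z)) = 231×5.3×5.3/((5.3+7.8)(5.3+7.8)) = 37.811 kPa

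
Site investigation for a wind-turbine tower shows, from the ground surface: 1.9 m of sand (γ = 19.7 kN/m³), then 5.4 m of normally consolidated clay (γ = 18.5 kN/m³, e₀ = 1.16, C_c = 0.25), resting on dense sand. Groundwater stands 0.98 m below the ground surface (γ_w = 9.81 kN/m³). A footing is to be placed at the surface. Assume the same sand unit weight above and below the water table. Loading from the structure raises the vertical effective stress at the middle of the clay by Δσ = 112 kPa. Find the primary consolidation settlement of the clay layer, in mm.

Mid-depth of clay below the ground surface: z = 1.9 + 5.4/2 = 4.6 m.
Total vertical stress at mid-clay: σ_v = 19.7×1.9 + 18.5×2.7 = 87.38 kPa.
Pore pressure: u = 9.81×(4.6 − 0.98) = 35.512 kPa.
Initial effective stress: σ'_0 = σ_v − u = 87.38 − 35.512 = 51.868 kPa.
Final effective stress: σ'_f = σ'_0 + Δσ = 51.868 + 112 = 163.87 kPa.
Normally consolidated clay, so the full stress increment lies on the virgin compression line:
S_c = C_c·H/(1+e₀)·log₁₀(σ'_f/σ'_0) = 0.25×5.4/(1+1.16)×log₁₀(163.87/51.868)
    = 0.625 × 0.4996 = 0.3122 m

S_c ≈ 312 mm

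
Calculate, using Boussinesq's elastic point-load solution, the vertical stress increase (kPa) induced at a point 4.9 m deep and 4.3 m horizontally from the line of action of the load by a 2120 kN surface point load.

Boussinesq vertical stress below a point load on an elastic half-space:
Δσ_z = 3P/(2πz²) · [1 + (r/z)²]^(−5/2)
r/z = 4.3/4.9 = 0.87755; [1+(r/z)²]^(−5/2) = 0.23989.
Δσ_z = 3×2120/(2π×4.9²) × 0.23989 = 42.158 × 0.23989 = 10.11 kPa

Δσ_z ≈ 10.1 kPa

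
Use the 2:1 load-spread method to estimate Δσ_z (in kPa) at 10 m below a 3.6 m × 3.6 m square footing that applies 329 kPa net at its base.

Δσ_z ≈ 23.1 kPa

By the 2:1 method the load spreads at 1 horizontal : 2 vertical, so at depth z the loaded area has grown by z in each plan dimension:
Δσ = qBL/((B+z)(L+z)) = 329×3.6×3.6/((3.6+10)(3.6+10)) = 23.053 kPa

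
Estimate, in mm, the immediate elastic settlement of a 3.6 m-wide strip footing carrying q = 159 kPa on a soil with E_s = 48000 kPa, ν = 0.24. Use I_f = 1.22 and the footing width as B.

S_e ≈ 13.7 mm

Immediate (elastic) settlement: S_e = q·B·(1−ν²)/E_s · I_f.
S_e = 159 × 3.6 × (1 − 0.24²) / 48000 × 1.22
    = 159 × 3.6 × 0.9424 / 48000 × 1.22
    = 0.01371 m = 13.71 mm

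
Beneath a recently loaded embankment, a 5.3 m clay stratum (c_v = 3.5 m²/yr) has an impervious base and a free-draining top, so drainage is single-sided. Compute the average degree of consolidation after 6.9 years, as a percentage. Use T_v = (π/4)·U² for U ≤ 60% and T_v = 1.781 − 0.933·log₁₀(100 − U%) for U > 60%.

Drainage path length: H_d = H = 5.3 m (single drainage).
T_v = c_v·t/H_d² = 3.5×6.9/5.3² = 0.85974.
T_v = 0.85974 corresponds to the U > 60% branch:
U = 1 − 10^((1.781 − T_v)/0.933)/100 = 0.9029

U ≈ 90.3 %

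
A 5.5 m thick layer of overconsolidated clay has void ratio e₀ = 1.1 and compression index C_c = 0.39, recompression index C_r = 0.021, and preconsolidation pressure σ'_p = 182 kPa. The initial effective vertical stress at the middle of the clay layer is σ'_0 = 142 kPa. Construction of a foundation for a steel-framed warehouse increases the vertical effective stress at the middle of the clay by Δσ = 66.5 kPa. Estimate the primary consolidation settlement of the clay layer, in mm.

Final effective stress: σ'_f = 142 + 66.5 = 208.5 kPa.
σ'_f = 208.5 > σ'_p = 182 kPa, so the stress path crosses the preconsolidation pressure — recompression up to σ'_p, then virgin compression beyond:
S_c = H/(1+e₀)·[C_r·log₁₀(σ'_p/σ'_0) + C_c·log₁₀(σ'_f/σ'_p)]
    = 5.5/2.1 × [0.021×log₁₀(182/142) + 0.39×log₁₀(208.5/182)]
    = 2.619 × [0.0022634 + 0.023024] = 0.06623 m

S_c ≈ 66.2 mm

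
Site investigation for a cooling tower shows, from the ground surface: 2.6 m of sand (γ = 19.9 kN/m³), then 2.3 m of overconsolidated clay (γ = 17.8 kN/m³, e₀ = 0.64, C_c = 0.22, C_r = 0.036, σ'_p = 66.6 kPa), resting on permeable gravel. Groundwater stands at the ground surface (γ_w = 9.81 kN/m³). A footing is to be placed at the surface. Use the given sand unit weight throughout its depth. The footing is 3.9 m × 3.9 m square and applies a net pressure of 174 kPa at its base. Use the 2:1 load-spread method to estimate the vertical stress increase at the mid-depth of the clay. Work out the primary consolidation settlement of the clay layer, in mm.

Mid-depth of clay below the ground surface: z = 2.6 + 2.3/2 = 3.75 m.
Total vertical stress at mid-clay: σ_v = 19.9×2.6 + 17.8×1.15 = 72.21 kPa.
Pore pressure: u = 9.81×(3.75 − 0) = 36.788 kPa.
Initial effective stress: σ'_0 = σ_v − u = 72.21 − 36.788 = 35.422 kPa.
Stress increase at mid-clay by the 2:1 spreading method:
Δσ = qBL/((B+z)(L+z)) = 174×3.9×3.9/((3.9+3.75)(3.9+3.75)) = 45.223 kPa
Final effective stress: σ'_f = 35.422 + 45.223 = 80.645 kPa.
σ'_f = 80.645 > σ'_p = 66.6 kPa, so the stress path crosses the preconsolidation pressure — recompression up to σ'_p, then virgin compression beyond:
S_c = H/(1+e₀)·[C_r·log₁₀(σ'_p/σ'_0) + C_c·log₁₀(σ'_f/σ'_p)]
    = 2.3/1.64 × [0.036×log₁₀(66.6/35.422) + 0.22×log₁₀(80.645/66.6)]
    = 1.4024 × [0.0098712 + 0.018283] = 0.03948 m

S_c ≈ 39.5 mm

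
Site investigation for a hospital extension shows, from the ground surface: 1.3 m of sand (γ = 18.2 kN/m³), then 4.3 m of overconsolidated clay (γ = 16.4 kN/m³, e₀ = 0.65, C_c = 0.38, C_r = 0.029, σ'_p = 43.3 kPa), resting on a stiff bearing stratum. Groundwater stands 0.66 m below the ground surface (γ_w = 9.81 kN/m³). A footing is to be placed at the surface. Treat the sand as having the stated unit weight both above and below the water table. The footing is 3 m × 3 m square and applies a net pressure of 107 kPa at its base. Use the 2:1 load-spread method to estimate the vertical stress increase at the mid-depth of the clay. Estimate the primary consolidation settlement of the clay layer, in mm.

S_c ≈ 111 mm

Mid-depth of clay below the ground surface: z = 1.3 + 4.3/2 = 3.45 m.
Total vertical stress at mid-clay: σ_v = 18.2×1.3 + 16.4×2.15 = 58.92 kPa.
Pore pressure: u = 9.81×(3.45 − 0.66) = 27.37 kPa.
Initial effective stress: σ'_0 = σ_v − u = 58.92 − 27.37 = 31.55 kPa.
Stress increase at mid-clay by the 2:1 spreading method:
Δσ = qBL/((B+z)(L+z)) = 107×3×3/((3+3.45)(3+3.45)) = 23.148 kPa
Final effective stress: σ'_f = 31.55 + 23.148 = 54.698 kPa.
σ'_f = 54.698 > σ'_p = 43.3 kPa, so the stress path crosses the preconsolidation pressure — recompression up to σ'_p, then virgin compression beyond:
S_c = H/(1+e₀)·[C_r·log₁₀(σ'_p/σ'_0) + C_c·log₁₀(σ'_f/σ'_p)]
    = 4.3/1.65 × [0.029×log₁₀(43.3/31.55) + 0.38×log₁₀(54.698/43.3)]
    = 2.6061 × [0.0039872 + 0.038564] = 0.1109 m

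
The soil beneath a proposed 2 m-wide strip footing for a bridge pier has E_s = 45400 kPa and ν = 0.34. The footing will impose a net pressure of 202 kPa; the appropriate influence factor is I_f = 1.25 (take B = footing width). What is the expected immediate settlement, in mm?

Immediate (elastic) settlement: S_e = q·B·(1−ν²)/E_s · I_f.
S_e = 202 × 2 × (1 − 0.34²) / 45400 × 1.25
    = 202 × 2 × 0.8844 / 45400 × 1.25
    = 0.009837 m = 9.837 mm

S_e ≈ 9.84 mm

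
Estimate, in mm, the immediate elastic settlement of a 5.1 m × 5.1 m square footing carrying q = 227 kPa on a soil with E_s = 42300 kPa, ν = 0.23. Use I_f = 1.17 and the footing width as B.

Immediate (elastic) settlement: S_e = q·B·(1−ν²)/E_s · I_f.
S_e = 227 × 5.1 × (1 − 0.23²) / 42300 × 1.17
    = 227 × 5.1 × 0.9471 / 42300 × 1.17
    = 0.03033 m = 30.33 mm

S_e ≈ 30.3 mm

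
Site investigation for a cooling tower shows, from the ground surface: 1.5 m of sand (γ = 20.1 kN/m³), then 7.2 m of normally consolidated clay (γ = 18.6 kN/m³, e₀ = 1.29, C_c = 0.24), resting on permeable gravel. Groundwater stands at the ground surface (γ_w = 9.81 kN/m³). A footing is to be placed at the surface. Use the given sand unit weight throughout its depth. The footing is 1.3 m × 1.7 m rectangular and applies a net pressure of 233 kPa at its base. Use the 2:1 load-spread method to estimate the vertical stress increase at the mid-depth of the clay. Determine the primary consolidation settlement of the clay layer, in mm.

Mid-depth of clay below the ground surface: z = 1.5 + 7.2/2 = 5.1 m.
Total vertical stress at mid-clay: σ_v = 20.1×1.5 + 18.6×3.6 = 97.11 kPa.
Pore pressure: u = 9.81×(5.1 − 0) = 50.031 kPa.
Initial effective stress: σ'_0 = σ_v − u = 97.11 − 50.031 = 47.079 kPa.
Stress increase at mid-clay by the 2:1 spreading method:
Δσ = qBL/((B+z)(L+z)) = 233×1.3×1.7/((1.3+5.1)(1.7+5.1)) = 11.832 kPa
Final effective stress: σ'_f = σ'_0 + Δσ = 47.079 + 11.832 = 58.911 kPa.
Normally consolidated clay, so the full stress increment lies on the virgin compression line:
S_c = C_c·H/(1+e₀)·log₁₀(σ'_f/σ'_0) = 0.24×7.2/(1+1.29)×log₁₀(58.911/47.079)
    = 0.75459 × 0.097369 = 0.07347 m

S_c ≈ 73.5 mm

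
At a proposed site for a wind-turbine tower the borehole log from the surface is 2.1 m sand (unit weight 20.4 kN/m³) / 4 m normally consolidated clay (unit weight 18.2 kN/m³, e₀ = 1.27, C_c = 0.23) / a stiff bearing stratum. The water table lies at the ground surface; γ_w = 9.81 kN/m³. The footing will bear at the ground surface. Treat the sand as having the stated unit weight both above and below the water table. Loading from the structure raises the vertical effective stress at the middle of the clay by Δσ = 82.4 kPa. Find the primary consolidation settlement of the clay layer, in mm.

S_c ≈ 200 mm

Mid-depth of clay below the ground surface: z = 2.1 + 4/2 = 4.1 m.
Total vertical stress at mid-clay: σ_v = 20.4×2.1 + 18.2×2 = 79.24 kPa.
Pore pressure: u = 9.81×(4.1 − 0) = 40.221 kPa.
Initial effective stress: σ'_0 = σ_v − u = 79.24 − 40.221 = 39.019 kPa.
Final effective stress: σ'_f = σ'_0 + Δσ = 39.019 + 82.4 = 121.42 kPa.
Normally consolidated clay, so the full stress increment lies on the virgin compression line:
S_c = C_c·H/(1+e₀)·log₁₀(σ'_f/σ'_0) = 0.23×4/(1+1.27)×log₁₀(121.42/39.019)
    = 0.40529 × 0.49301 = 0.1998 m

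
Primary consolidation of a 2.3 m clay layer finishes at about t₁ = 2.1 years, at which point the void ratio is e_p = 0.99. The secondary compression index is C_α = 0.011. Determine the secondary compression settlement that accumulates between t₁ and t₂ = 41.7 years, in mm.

Secondary compression: S_s = C_α·H/(1+e_p)·log₁₀(t₂/t₁)
S_s = 0.011×2.3/(1+0.99)×log₁₀(41.7/2.1)
    = 0.01271 × 1.298 = 0.0165 m

S_s ≈ 16.5 mm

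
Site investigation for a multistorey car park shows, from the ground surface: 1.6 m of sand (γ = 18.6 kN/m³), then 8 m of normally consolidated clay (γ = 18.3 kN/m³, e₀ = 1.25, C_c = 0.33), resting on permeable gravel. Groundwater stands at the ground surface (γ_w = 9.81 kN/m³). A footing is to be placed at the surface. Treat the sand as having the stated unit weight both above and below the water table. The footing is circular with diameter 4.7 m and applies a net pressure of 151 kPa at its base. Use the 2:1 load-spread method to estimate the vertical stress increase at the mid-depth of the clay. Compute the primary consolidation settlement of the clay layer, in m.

Mid-depth of clay below the ground surface: z = 1.6 + 8/2 = 5.6 m.
Total vertical stress at mid-clay: σ_v = 18.6×1.6 + 18.3×4 = 102.96 kPa.
Pore pressure: u = 9.81×(5.6 − 0) = 54.936 kPa.
Initial effective stress: σ'_0 = σ_v − u = 102.96 − 54.936 = 48.024 kPa.
Stress increase at mid-clay by the 2:1 spreading method:
Δσ ≈ qD²/(D+z)² = 151×4.7²/(4.7+5.6)² = 31.441 kPa
Final effective stress: σ'_f = σ'_0 + Δσ = 48.024 + 31.441 = 79.465 kPa.
Normally consolidated clay, so the full stress increment lies on the virgin compression line:
S_c = C_c·H/(1+e₀)·log₁₀(σ'_f/σ'_0) = 0.33×8/(1+1.25)×log₁₀(79.465/48.024)
    = 1.1733 × 0.21872 = 0.2566 m

S_c ≈ 0.257 m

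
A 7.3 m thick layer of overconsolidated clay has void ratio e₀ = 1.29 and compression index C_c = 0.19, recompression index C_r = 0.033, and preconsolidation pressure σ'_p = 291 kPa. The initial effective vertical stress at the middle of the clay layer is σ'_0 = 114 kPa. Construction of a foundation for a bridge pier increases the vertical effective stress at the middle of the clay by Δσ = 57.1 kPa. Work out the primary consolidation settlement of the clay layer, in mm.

S_c ≈ 18.6 mm

Final effective stress: σ'_f = 114 + 57.1 = 171.1 kPa.
σ'_f = 171.1 ≤ σ'_p = 291 kPa, so the clay remains overconsolidated and only the recompression index applies:
S_c = C_r·H/(1+e₀)·log₁₀(σ'_f/σ'_0) = 0.033×7.3/2.29×log₁₀(171.1/114)
    = 0.1052 × 0.17635 = 0.01855 m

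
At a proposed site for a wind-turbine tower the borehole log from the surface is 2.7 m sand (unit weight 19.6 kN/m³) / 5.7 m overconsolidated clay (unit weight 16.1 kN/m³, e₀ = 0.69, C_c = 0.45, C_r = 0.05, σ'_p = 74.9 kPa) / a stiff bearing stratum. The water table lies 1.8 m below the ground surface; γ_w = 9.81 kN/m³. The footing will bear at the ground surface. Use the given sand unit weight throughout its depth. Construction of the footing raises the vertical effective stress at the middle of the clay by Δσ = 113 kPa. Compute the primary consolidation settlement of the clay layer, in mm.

Mid-depth of clay below the ground surface: z = 2.7 + 5.7/2 = 5.55 m.
Total vertical stress at mid-clay: σ_v = 19.6×2.7 + 16.1×2.85 = 98.805 kPa.
Pore pressure: u = 9.81×(5.55 − 1.8) = 36.788 kPa.
Initial effective stress: σ'_0 = σ_v − u = 98.805 − 36.788 = 62.017 kPa.
Final effective stress: σ'_f = 62.017 + 113 = 175.02 kPa.
σ'_f = 175.02 > σ'_p = 74.9 kPa, so the stress path crosses the preconsolidation pressure — recompression up to σ'_p, then virgin compression beyond:
S_c = H/(1+e₀)·[C_r·log₁₀(σ'_p/σ'_0) + C_c·log₁₀(σ'_f/σ'_p)]
    = 5.7/1.69 × [0.05×log₁₀(74.9/62.017) + 0.45×log₁₀(175.02/74.9)]
    = 3.3728 × [0.0040986 + 0.16587] = 0.5733 m

S_c ≈ 573 mm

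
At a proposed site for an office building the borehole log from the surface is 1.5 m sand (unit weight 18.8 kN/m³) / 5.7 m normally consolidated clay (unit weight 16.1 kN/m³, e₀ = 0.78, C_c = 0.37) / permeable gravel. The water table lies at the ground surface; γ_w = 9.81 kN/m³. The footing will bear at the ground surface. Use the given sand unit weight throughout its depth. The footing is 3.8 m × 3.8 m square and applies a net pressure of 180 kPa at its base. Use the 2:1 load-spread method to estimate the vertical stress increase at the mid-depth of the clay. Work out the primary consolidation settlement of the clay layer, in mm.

S_c ≈ 416 mm

Mid-depth of clay below the ground surface: z = 1.5 + 5.7/2 = 4.35 m.
Total vertical stress at mid-clay: σ_v = 18.8×1.5 + 16.1×2.85 = 74.085 kPa.
Pore pressure: u = 9.81×(4.35 − 0) = 42.673 kPa.
Initial effective stress: σ'_0 = σ_v − u = 74.085 − 42.673 = 31.412 kPa.
Stress increase at mid-clay by the 2:1 spreading method:
Δσ = qBL/((B+z)(L+z)) = 180×3.8×3.8/((3.8+4.35)(3.8+4.35)) = 39.131 kPa
Final effective stress: σ'_f = σ'_0 + Δσ = 31.412 + 39.131 = 70.543 kPa.
Normally consolidated clay, so the full stress increment lies on the virgin compression line:
S_c = C_c·H/(1+e₀)·log₁₀(σ'_f/σ'_0) = 0.37×5.7/(1+0.78)×log₁₀(70.543/31.412)
    = 1.1848 × 0.35136 = 0.4163 m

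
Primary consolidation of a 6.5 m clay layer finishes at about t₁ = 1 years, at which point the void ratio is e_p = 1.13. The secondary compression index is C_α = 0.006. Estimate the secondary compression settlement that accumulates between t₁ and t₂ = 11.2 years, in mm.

S_s ≈ 19.2 mm

Secondary compression: S_s = C_α·H/(1+e_p)·log₁₀(t₂/t₁)
S_s = 0.006×6.5/(1+1.13)×log₁₀(11.2/1)
    = 0.01831 × 1.049 = 0.01921 m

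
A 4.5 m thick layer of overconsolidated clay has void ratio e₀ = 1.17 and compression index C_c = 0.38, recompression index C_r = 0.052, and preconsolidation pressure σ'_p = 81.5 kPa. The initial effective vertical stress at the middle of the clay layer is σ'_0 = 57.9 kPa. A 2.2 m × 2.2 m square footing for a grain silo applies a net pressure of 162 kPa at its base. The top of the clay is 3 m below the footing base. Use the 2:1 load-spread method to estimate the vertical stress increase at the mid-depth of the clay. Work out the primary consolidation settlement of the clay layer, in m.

Mid-depth of clay below the footing base: z = 3 + 4.5/2 = 5.25 m.
Stress increase at mid-clay by the 2:1 spreading method:
Δσ = qBL/((B+z)(L+z)) = 162×2.2×2.2/((2.2+5.25)(2.2+5.25)) = 14.127 kPa
Final effective stress: σ'_f = 57.9 + 14.127 = 72.027 kPa.
σ'_f = 72.027 ≤ σ'_p = 81.5 kPa, so the clay remains overconsolidated and only the recompression index applies:
S_c = C_r·H/(1+e₀)·log₁₀(σ'_f/σ'_0) = 0.052×4.5/2.17×log₁₀(72.027/57.9)
    = 0.10783 × 0.094817 = 0.01022 m

S_c ≈ 0.0102 m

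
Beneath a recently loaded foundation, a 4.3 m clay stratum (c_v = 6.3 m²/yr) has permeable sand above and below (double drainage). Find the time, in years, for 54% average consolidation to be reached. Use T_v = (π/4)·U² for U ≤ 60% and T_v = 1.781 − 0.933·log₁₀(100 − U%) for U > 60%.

Drainage path length: H_d = H/2 = 2.15 m (double drainage).
U ≤ 60%: T_v = (π/4)·U² = (π/4)×0.54² = 0.22902.
t = T_v·H_d²/c_v = 0.22902×2.15²/6.3 = 0.168 years.

t ≈ 0.168 years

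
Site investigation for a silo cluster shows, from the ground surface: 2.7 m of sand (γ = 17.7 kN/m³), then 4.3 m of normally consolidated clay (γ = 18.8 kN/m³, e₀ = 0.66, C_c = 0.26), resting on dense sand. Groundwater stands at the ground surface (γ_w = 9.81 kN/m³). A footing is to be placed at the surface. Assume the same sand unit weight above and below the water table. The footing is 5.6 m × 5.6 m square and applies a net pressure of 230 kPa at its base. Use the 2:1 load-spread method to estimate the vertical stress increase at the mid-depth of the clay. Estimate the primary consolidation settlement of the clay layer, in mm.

Mid-depth of clay below the ground surface: z = 2.7 + 4.3/2 = 4.85 m.
Total vertical stress at mid-clay: σ_v = 17.7×2.7 + 18.8×2.15 = 88.21 kPa.
Pore pressure: u = 9.81×(4.85 − 0) = 47.578 kPa.
Initial effective stress: σ'_0 = σ_v − u = 88.21 − 47.578 = 40.632 kPa.
Stress increase at mid-clay by the 2:1 spreading method:
Δσ = qBL/((B+z)(L+z)) = 230×5.6×5.6/((5.6+4.85)(5.6+4.85)) = 66.05 kPa
Final effective stress: σ'_f = σ'_0 + Δσ = 40.632 + 66.05 = 106.68 kPa.
Normally consolidated clay, so the full stress increment lies on the virgin compression line:
S_c = C_c·H/(1+e₀)·log₁₀(σ'_f/σ'_0) = 0.26×4.3/(1+0.66)×log₁₀(106.68/40.632)
    = 0.67349 × 0.41921 = 0.2823 m

S_c ≈ 282 mm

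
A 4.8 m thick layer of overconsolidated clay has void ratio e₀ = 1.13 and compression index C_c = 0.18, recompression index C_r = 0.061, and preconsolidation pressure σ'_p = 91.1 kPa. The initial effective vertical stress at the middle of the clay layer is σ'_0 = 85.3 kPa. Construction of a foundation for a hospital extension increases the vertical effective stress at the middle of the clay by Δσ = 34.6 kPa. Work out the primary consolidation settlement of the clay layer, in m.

S_c ≈ 0.0523 m

Final effective stress: σ'_f = 85.3 + 34.6 = 119.9 kPa.
σ'_f = 119.9 > σ'_p = 91.1 kPa, so the stress path crosses the preconsolidation pressure — recompression up to σ'_p, then virgin compression beyond:
S_c = H/(1+e₀)·[C_r·log₁₀(σ'_p/σ'_0) + C_c·log₁₀(σ'_f/σ'_p)]
    = 4.8/2.13 × [0.061×log₁₀(91.1/85.3) + 0.18×log₁₀(119.9/91.1)]
    = 2.2535 × [0.0017427 + 0.021474] = 0.05232 m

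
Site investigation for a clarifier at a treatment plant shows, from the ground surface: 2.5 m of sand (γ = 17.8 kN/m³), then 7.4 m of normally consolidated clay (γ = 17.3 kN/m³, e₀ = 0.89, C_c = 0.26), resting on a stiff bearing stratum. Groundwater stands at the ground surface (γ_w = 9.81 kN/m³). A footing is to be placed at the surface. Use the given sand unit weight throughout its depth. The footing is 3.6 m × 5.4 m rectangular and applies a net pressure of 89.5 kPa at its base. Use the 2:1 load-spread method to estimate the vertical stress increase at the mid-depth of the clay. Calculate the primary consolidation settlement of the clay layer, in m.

Mid-depth of clay below the ground surface: z = 2.5 + 7.4/2 = 6.2 m.
Total vertical stress at mid-clay: σ_v = 17.8×2.5 + 17.3×3.7 = 108.51 kPa.
Pore pressure: u = 9.81×(6.2 − 0) = 60.822 kPa.
Initial effective stress: σ'_0 = σ_v − u = 108.51 − 60.822 = 47.688 kPa.
Stress increase at mid-clay by the 2:1 spreading method:
Δσ = qBL/((B+z)(L+z)) = 89.5×3.6×5.4/((3.6+6.2)(5.4+6.2)) = 15.305 kPa
Final effective stress: σ'_f = σ'_0 + Δσ = 47.688 + 15.305 = 62.993 kPa.
Normally consolidated clay, so the full stress increment lies on the virgin compression line:
S_c = C_c·H/(1+e₀)·log₁₀(σ'_f/σ'_0) = 0.26×7.4/(1+0.89)×log₁₀(62.993/47.688)
    = 1.018 × 0.12088 = 0.1231 m

S_c ≈ 0.123 m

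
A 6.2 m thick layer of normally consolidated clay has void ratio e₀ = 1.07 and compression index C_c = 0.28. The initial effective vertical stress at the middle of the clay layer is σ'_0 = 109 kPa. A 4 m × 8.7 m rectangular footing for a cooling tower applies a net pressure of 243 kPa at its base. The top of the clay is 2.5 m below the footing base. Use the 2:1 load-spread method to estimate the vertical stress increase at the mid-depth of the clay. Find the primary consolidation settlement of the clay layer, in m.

S_c ≈ 0.163 m

Mid-depth of clay below the footing base: z = 2.5 + 6.2/2 = 5.6 m.
Stress increase at mid-clay by the 2:1 spreading method:
Δσ = qBL/((B+z)(L+z)) = 243×4×8.7/((4+5.6)(8.7+5.6)) = 61.6 kPa
Final effective stress: σ'_f = σ'_0 + Δσ = 109 + 61.6 = 170.6 kPa.
Normally consolidated clay, so the full stress increment lies on the virgin compression line:
S_c = C_c·H/(1+e₀)·log₁₀(σ'_f/σ'_0) = 0.28×6.2/(1+1.07)×log₁₀(170.6/109)
    = 0.83865 × 0.19455 = 0.1632 m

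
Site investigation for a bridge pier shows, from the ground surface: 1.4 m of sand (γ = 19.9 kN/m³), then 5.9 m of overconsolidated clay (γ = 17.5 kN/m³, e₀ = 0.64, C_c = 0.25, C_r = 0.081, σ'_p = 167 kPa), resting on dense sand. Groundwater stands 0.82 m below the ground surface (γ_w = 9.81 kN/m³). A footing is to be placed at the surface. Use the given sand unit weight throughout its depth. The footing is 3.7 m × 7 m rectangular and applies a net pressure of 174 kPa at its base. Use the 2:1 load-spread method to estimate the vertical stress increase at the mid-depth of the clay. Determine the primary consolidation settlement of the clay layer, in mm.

Mid-depth of clay below the ground surface: z = 1.4 + 5.9/2 = 4.35 m.
Total vertical stress at mid-clay: σ_v = 19.9×1.4 + 17.5×2.95 = 79.485 kPa.
Pore pressure: u = 9.81×(4.35 − 0.82) = 34.629 kPa.
Initial effective stress: σ'_0 = σ_v − u = 79.485 − 34.629 = 44.856 kPa.
Stress increase at mid-clay by the 2:1 spreading method:
Δσ = qBL/((B+z)(L+z)) = 174×3.7×7/((3.7+4.35)(7+4.35)) = 49.324 kPa
Final effective stress: σ'_f = 44.856 + 49.324 = 94.18 kPa.
σ'_f = 94.18 ≤ σ'_p = 167 kPa, so the clay remains overconsolidated and only the recompression index applies:
S_c = C_r·H/(1+e₀)·log₁₀(σ'_f/σ'_0) = 0.081×5.9/1.64×log₁₀(94.18/44.856)
    = 0.29141 × 0.32214 = 0.09387 m

S_c ≈ 93.9 mm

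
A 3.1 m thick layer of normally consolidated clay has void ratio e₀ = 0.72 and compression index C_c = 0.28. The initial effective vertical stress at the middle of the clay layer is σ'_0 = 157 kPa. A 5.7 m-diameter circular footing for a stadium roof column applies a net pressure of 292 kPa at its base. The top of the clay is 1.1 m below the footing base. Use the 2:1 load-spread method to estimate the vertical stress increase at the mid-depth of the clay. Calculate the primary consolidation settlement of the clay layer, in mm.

S_c ≈ 137 mm

Mid-depth of clay below the footing base: z = 1.1 + 3.1/2 = 2.65 m.
Stress increase at mid-clay by the 2:1 spreading method:
Δσ ≈ qD²/(D+z)² = 292×5.7²/(5.7+2.65)² = 136.07 kPa
Final effective stress: σ'_f = σ'_0 + Δσ = 157 + 136.07 = 293.07 kPa.
Normally consolidated clay, so the full stress increment lies on the virgin compression line:
S_c = C_c·H/(1+e₀)·log₁₀(σ'_f/σ'_0) = 0.28×3.1/(1+0.72)×log₁₀(293.07/157)
    = 0.50465 × 0.27107 = 0.1368 m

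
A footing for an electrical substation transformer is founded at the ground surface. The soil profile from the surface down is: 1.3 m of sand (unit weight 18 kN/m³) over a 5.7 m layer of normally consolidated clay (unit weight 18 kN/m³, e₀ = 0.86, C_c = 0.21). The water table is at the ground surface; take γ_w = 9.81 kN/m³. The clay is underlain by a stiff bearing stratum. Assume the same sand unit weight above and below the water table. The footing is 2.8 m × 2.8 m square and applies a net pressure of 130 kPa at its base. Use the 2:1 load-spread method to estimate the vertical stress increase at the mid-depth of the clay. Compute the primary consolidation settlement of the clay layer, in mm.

Mid-depth of clay below the ground surface: z = 1.3 + 5.7/2 = 4.15 m.
Total vertical stress at mid-clay: σ_v = 18×1.3 + 18×2.85 = 74.7 kPa.
Pore pressure: u = 9.81×(4.15 − 0) = 40.712 kPa.
Initial effective stress: σ'_0 = σ_v − u = 74.7 − 40.712 = 33.988 kPa.
Stress increase at mid-clay by the 2:1 spreading method:
Δσ = qBL/((B+z)(L+z)) = 130×2.8×2.8/((2.8+4.15)(2.8+4.15)) = 21.1 kPa
Final effective stress: σ'_f = σ'_0 + Δσ = 33.988 + 21.1 = 55.088 kPa.
Normally consolidated clay, so the full stress increment lies on the virgin compression line:
S_c = C_c·H/(1+e₀)·log₁₀(σ'_f/σ'_0) = 0.21×5.7/(1+0.86)×log₁₀(55.088/33.988)
    = 0.64355 × 0.20973 = 0.135 m

S_c ≈ 135 mm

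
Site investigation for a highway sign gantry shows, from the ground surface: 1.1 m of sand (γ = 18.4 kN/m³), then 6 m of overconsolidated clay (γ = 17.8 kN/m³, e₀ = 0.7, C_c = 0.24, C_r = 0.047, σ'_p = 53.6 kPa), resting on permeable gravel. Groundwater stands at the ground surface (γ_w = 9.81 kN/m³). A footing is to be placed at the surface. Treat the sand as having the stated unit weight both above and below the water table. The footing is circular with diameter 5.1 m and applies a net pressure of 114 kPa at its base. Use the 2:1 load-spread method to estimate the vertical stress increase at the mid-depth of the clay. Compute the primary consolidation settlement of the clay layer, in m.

Mid-depth of clay below the ground surface: z = 1.1 + 6/2 = 4.1 m.
Total vertical stress at mid-clay: σ_v = 18.4×1.1 + 17.8×3 = 73.64 kPa.
Pore pressure: u = 9.81×(4.1 − 0) = 40.221 kPa.
Initial effective stress: σ'_0 = σ_v − u = 73.64 − 40.221 = 33.419 kPa.
Stress increase at mid-clay by the 2:1 spreading method:
Δσ ≈ qD²/(D+z)² = 114×5.1²/(5.1+4.1)² = 35.032 kPa
Final effective stress: σ'_f = 33.419 + 35.032 = 68.451 kPa.
σ'_f = 68.451 > σ'_p = 53.6 kPa, so the stress path crosses the preconsolidation pressure — recompression up to σ'_p, then virgin compression beyond:
S_c = H/(1+e₀)·[C_r·log₁₀(σ'_p/σ'_0) + C_c·log₁₀(σ'_f/σ'_p)]
    = 6/1.7 × [0.047×log₁₀(53.6/33.419) + 0.24×log₁₀(68.451/53.6)]
    = 3.5294 × [0.0096431 + 0.025492] = 0.124 m

S_c ≈ 0.124 m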